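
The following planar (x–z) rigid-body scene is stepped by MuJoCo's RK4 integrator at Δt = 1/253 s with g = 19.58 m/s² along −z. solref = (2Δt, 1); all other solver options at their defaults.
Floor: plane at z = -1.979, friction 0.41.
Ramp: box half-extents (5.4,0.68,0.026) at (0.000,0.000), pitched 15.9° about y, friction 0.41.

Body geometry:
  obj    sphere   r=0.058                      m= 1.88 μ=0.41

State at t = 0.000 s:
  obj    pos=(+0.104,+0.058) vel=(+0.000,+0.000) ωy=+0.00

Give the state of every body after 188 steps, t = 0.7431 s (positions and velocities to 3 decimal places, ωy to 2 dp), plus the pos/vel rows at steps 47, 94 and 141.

State at t = 0.7431 s:
  obj    pos=(+1.121,-0.232) vel=(+2.738,-0.780) ωy=+49.08

Key-timestep trajectory:
   step    t(s)  obj.x    obj.z    obj.vx   obj.vz 
     47  0.1858   +0.168  +0.040  +0.685  -0.195
     94  0.3715   +0.358  -0.015  +1.369  -0.390
    141  0.5573   +0.676  -0.105  +2.054  -0.585


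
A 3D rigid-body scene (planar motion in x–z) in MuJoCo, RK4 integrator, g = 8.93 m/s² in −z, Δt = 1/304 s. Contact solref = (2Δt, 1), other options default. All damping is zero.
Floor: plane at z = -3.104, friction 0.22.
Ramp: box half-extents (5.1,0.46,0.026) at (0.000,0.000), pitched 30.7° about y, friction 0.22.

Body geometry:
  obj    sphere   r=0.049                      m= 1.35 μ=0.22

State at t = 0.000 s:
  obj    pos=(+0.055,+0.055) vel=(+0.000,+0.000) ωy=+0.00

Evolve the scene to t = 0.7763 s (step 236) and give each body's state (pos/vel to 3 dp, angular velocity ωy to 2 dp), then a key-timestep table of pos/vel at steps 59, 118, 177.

State at t = 0.7763 s:
  obj    pos=(+0.899,-0.446) vel=(+2.174,-1.291) ωy=+51.58

Key-timestep trajectory:
   step    t(s)  obj.x    obj.z    obj.vx   obj.vz 
     59  0.1941   +0.108  +0.023  +0.544  -0.323
    118  0.3882   +0.266  -0.071  +1.087  -0.645
    177  0.5822   +0.530  -0.227  +1.631  -0.968


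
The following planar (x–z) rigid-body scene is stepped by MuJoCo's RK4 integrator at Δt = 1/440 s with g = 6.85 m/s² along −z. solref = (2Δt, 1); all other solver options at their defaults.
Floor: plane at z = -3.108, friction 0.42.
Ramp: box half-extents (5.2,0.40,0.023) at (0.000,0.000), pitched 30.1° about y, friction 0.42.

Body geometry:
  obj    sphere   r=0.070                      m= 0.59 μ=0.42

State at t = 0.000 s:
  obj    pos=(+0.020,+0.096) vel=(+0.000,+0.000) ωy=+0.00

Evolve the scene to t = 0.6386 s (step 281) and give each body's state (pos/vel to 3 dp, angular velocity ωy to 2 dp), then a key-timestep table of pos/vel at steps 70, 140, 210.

State at t = 0.6386 s:
  obj    pos=(+0.453,-0.155) vel=(+1.356,-0.786) ωy=+22.38

Key-timestep trajectory:
   step    t(s)  obj.x    obj.z    obj.vx   obj.vz 
     70  0.1591   +0.047  +0.080  +0.338  -0.196
    140  0.3182   +0.127  +0.034  +0.676  -0.392
    210  0.4773   +0.262  -0.044  +1.013  -0.587


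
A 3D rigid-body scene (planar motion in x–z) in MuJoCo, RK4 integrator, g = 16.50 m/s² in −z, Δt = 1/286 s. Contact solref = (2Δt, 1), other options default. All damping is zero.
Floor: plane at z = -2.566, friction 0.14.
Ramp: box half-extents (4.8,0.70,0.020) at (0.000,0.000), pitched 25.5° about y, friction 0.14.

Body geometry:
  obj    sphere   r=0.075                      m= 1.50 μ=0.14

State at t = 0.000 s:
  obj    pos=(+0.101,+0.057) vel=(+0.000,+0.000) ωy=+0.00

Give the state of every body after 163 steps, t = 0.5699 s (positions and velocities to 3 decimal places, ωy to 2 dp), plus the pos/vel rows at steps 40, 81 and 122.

State at t = 0.5699 s:
  obj    pos=(+0.845,-0.298) vel=(+2.610,-1.245) ωy=+38.54

Key-timestep trajectory:
   step    t(s)  obj.x    obj.z    obj.vx   obj.vz 
     40  0.1399   +0.146  +0.036  +0.641  -0.306
     81  0.2832   +0.285  -0.031  +1.297  -0.619
    122  0.4266   +0.518  -0.142  +1.954  -0.932


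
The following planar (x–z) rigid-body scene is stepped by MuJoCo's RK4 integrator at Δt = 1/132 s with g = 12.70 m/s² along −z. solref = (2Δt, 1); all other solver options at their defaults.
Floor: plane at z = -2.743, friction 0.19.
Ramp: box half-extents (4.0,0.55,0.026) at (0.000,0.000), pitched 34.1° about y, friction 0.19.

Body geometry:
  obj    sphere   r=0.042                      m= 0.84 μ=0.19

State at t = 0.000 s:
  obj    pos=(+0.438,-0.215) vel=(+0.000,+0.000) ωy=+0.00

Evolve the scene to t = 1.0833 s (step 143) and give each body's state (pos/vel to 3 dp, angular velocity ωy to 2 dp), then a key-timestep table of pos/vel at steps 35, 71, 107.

State at t = 1.0833 s:
  obj    pos=(+2.929,-1.901) vel=(+4.600,-3.103) ωy=+128.64

Key-timestep trajectory:
   step    t(s)  obj.x    obj.z    obj.vx   obj.vz 
     35  0.2652   +0.588  -0.316  +1.131  -0.753
     71  0.5379   +1.053  -0.631  +2.273  -1.568
    107  0.8106   +1.833  -1.159  +3.447  -2.313


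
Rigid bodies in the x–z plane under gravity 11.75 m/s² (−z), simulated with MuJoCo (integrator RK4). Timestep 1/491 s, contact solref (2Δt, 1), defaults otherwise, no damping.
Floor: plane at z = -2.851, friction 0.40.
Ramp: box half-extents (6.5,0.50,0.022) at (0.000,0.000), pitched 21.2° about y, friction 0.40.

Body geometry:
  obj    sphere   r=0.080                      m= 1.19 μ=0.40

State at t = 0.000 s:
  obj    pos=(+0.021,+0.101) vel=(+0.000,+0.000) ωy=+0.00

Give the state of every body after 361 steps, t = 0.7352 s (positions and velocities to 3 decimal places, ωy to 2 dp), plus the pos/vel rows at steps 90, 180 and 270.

State at t = 0.7352 s:
  obj    pos=(+0.786,-0.195) vel=(+2.081,-0.807) ωy=+27.89

Key-timestep trajectory:
   step    t(s)  obj.x    obj.z    obj.vx   obj.vz 
     90  0.1833   +0.069  +0.083  +0.519  -0.201
    180  0.3666   +0.211  +0.027  +1.037  -0.402
    270  0.5499   +0.449  -0.065  +1.556  -0.604


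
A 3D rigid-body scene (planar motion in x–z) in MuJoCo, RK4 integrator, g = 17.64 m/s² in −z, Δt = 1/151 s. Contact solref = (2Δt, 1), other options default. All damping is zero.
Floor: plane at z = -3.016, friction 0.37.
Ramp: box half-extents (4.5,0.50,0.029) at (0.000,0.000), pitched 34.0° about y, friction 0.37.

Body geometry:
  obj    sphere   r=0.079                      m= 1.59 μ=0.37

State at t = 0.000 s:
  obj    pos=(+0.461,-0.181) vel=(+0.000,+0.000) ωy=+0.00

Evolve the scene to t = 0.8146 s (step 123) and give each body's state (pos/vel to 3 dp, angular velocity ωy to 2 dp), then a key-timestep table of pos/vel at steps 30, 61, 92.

State at t = 0.8146 s:
  obj    pos=(+2.399,-1.488) vel=(+4.758,-3.209) ωy=+72.63

Key-timestep trajectory:
   step    t(s)  obj.x    obj.z    obj.vx   obj.vz 
     30  0.1987   +0.577  -0.259  +1.161  -0.783
     61  0.4040   +0.938  -0.502  +2.360  -1.592
     92  0.6093   +1.546  -0.912  +3.559  -2.401


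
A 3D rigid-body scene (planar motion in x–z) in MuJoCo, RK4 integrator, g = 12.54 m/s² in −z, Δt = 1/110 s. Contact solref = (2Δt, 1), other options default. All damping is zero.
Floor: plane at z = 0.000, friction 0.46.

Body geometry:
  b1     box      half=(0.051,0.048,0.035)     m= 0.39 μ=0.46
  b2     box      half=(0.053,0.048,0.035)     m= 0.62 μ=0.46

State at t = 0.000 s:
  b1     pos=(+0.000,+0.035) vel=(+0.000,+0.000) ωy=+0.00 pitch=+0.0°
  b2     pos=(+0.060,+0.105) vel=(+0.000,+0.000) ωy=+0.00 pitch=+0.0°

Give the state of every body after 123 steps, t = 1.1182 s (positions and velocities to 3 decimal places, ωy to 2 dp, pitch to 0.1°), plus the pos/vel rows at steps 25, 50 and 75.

State at t = 1.1182 s:
  b1     pos=(+0.000,+0.035) vel=(+0.000,+0.000) ωy=+0.00 pitch=+0.0°
  b2     pos=(+0.111,+0.053) vel=(+0.000,+0.000) ωy=+0.00 pitch=+90.0°

Key-timestep trajectory:
   step    t(s)  b1.x    b1.z    b1.vx   b1.vz   b2.x    b2.z    b2.vx   b2.vz 
     25  0.2273   +0.000  +0.035  +0.000  +0.000   +0.107  +0.053  +0.609  -0.254
     50  0.4545   +0.000  +0.035  +0.000  +0.000   +0.139  +0.063  -0.021  -0.002
     75  0.6818   +0.000  +0.035  +0.000  +0.000   +0.105  +0.055  +0.008  +0.060


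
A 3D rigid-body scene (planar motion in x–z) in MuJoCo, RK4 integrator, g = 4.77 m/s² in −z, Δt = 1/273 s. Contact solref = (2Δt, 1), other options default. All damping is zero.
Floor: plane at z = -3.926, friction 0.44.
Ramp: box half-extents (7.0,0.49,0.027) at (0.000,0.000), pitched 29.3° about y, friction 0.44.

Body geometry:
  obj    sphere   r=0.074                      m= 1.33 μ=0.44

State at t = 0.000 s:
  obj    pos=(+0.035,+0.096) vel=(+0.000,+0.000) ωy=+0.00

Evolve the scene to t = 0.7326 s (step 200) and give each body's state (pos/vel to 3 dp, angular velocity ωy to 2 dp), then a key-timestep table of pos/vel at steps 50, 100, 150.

State at t = 0.7326 s:
  obj    pos=(+0.425,-0.123) vel=(+1.065,-0.598) ωy=+16.50

Key-timestep trajectory:
   step    t(s)  obj.x    obj.z    obj.vx   obj.vz 
     50  0.1832   +0.059  +0.082  +0.266  -0.149
    100  0.3663   +0.133  +0.041  +0.533  -0.299
    150  0.5495   +0.255  -0.027  +0.799  -0.448


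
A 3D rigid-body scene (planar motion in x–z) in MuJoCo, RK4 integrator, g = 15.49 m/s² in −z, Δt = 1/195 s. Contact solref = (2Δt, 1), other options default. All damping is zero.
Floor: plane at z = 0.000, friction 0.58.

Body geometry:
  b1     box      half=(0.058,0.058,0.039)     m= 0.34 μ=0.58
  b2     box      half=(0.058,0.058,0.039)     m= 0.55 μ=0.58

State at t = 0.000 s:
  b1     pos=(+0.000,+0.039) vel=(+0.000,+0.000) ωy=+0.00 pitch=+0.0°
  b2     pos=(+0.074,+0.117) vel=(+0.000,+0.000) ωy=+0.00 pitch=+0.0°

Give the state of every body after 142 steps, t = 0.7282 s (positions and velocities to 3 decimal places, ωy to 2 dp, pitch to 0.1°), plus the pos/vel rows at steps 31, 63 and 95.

State at t = 0.7282 s:
  b1     pos=(+0.000,+0.039) vel=(+0.000,+0.000) ωy=+0.00 pitch=+0.0°
  b2     pos=(+0.130,+0.058) vel=(+0.000,+0.000) ωy=+0.00 pitch=+90.0°

Key-timestep trajectory:
   step    t(s)  b1.x    b1.z    b1.vx   b1.vz   b2.x    b2.z    b2.vx   b2.vz 
     31  0.1590   +0.000  +0.039  +0.000  +0.000   +0.106  +0.072  +0.312  -1.012
     63  0.3231   +0.000  +0.039  +0.000  +0.000   +0.155  +0.068  +0.018  +0.005
     95  0.4872   +0.000  +0.039  +0.000  +0.000   +0.126  +0.060  -0.085  +0.096


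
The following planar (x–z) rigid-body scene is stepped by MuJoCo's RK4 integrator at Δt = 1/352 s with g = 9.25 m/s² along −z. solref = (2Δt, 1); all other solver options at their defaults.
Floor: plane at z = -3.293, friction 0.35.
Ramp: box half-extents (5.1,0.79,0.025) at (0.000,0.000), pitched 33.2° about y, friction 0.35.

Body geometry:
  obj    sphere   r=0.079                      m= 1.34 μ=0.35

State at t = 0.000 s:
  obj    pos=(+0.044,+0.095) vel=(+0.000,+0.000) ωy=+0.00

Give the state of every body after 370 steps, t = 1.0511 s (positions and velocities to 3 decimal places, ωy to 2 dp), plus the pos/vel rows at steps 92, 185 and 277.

State at t = 1.0511 s:
  obj    pos=(+1.717,-0.999) vel=(+3.182,-2.082) ωy=+48.13

Key-timestep trajectory:
   step    t(s)  obj.x    obj.z    obj.vx   obj.vz 
     92  0.2614   +0.148  +0.028  +0.791  -0.518
    185  0.5256   +0.462  -0.178  +1.591  -1.041
    277  0.7869   +0.982  -0.518  +2.382  -1.559


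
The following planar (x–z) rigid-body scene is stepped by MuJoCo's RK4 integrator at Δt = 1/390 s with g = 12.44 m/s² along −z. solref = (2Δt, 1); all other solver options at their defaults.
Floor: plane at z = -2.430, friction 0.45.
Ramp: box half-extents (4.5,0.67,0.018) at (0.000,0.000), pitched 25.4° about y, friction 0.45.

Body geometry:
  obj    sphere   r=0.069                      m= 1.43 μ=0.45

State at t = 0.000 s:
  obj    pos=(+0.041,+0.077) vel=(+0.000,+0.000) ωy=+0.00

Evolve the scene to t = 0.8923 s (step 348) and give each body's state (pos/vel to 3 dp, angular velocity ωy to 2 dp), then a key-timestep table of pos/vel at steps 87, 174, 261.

State at t = 0.8923 s:
  obj    pos=(+1.412,-0.574) vel=(+3.072,-1.459) ωy=+49.28

Key-timestep trajectory:
   step    t(s)  obj.x    obj.z    obj.vx   obj.vz 
     87  0.2231   +0.127  +0.036  +0.768  -0.365
    174  0.4462   +0.384  -0.086  +1.536  -0.729
    261  0.6692   +0.812  -0.289  +2.304  -1.094


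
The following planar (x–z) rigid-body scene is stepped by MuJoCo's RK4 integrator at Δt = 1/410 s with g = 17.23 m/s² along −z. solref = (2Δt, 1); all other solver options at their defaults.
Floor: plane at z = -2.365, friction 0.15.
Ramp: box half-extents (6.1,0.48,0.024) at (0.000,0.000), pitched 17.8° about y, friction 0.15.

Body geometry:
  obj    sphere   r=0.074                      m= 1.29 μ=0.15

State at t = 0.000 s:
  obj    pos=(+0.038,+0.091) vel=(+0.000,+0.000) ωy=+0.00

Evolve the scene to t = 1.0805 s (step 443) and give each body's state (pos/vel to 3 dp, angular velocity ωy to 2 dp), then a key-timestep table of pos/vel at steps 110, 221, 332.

State at t = 1.0805 s:
  obj    pos=(+2.129,-0.581) vel=(+3.871,-1.243) ωy=+54.93

Key-timestep trajectory:
   step    t(s)  obj.x    obj.z    obj.vx   obj.vz 
    110  0.2683   +0.167  +0.049  +0.961  -0.309
    221  0.5390   +0.558  -0.076  +1.931  -0.620
    332  0.8098   +1.212  -0.286  +2.901  -0.931


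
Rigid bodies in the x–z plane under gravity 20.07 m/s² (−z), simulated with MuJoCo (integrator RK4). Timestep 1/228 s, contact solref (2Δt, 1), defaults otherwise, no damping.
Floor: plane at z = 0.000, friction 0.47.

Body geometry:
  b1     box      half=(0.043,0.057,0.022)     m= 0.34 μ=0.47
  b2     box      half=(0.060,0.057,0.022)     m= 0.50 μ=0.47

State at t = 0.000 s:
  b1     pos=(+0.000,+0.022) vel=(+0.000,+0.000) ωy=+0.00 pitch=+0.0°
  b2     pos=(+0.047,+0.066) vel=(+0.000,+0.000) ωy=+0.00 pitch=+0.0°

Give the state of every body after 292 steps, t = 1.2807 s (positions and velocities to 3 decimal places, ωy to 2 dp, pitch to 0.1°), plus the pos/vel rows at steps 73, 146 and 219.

State at t = 1.2807 s:
  b1     pos=(-0.001,+0.022) vel=(-0.001,+0.000) ωy=+0.00 pitch=+0.0°
  b2     pos=(+0.061,+0.056) vel=(+0.000,-0.001) ωy=-0.03 pitch=+41.3°

Key-timestep trajectory:
   step    t(s)  b1.x    b1.z    b1.vx   b1.vz   b2.x    b2.z    b2.vx   b2.vz 
     73  0.3202   +0.000  +0.022  -0.001  +0.000   +0.061  +0.057  +0.000  +0.001
    146  0.6404   -0.001  +0.022  -0.001  +0.000   +0.061  +0.057  +0.000  -0.001
    219  0.9605   -0.001  +0.022  -0.001  +0.000   +0.061  +0.056  +0.000  -0.001


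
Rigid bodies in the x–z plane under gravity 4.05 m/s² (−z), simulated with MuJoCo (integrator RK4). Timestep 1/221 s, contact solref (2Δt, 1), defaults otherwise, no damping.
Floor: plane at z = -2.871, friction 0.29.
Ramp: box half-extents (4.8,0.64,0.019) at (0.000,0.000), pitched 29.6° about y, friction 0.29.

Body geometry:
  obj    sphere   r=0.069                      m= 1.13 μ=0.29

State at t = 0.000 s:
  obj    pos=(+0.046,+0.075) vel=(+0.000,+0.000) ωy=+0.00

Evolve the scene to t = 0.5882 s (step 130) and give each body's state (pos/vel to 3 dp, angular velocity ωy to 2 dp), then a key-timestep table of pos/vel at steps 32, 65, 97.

State at t = 0.5882 s:
  obj    pos=(+0.261,-0.047) vel=(+0.731,-0.415) ωy=+12.18

Key-timestep trajectory:
   step    t(s)  obj.x    obj.z    obj.vx   obj.vz 
     32  0.1448   +0.059  +0.068  +0.180  -0.102
     65  0.2941   +0.100  +0.045  +0.366  -0.208
     97  0.4389   +0.166  +0.007  +0.545  -0.310


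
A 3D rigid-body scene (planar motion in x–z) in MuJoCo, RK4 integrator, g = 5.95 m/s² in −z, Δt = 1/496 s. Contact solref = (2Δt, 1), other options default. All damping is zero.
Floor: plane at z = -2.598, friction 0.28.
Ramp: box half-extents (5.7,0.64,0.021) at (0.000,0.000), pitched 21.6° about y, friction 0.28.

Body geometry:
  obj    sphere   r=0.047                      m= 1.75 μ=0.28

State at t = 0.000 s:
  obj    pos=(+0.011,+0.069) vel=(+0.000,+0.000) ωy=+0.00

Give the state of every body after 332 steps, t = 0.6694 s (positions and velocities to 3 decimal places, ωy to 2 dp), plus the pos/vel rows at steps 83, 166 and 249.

State at t = 0.6694 s:
  obj    pos=(+0.337,-0.060) vel=(+0.974,-0.386) ωy=+22.28

Key-timestep trajectory:
   step    t(s)  obj.x    obj.z    obj.vx   obj.vz 
     83  0.1673   +0.031  +0.061  +0.243  -0.096
    166  0.3347   +0.092  +0.037  +0.487  -0.193
    249  0.5020   +0.194  -0.004  +0.730  -0.289


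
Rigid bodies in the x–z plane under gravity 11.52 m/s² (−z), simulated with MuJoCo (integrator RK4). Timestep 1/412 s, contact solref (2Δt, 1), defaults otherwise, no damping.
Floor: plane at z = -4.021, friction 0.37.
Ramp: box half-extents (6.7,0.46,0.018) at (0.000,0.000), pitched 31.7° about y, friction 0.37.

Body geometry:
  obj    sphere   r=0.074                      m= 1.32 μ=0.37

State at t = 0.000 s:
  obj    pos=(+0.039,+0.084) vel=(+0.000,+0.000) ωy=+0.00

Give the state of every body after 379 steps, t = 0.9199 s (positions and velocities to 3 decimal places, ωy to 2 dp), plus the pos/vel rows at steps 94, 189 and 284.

State at t = 0.9199 s:
  obj    pos=(+1.596,-0.877) vel=(+3.384,-2.090) ωy=+53.75

Key-timestep trajectory:
   step    t(s)  obj.x    obj.z    obj.vx   obj.vz 
     94  0.2282   +0.135  +0.025  +0.839  -0.518
    189  0.4587   +0.426  -0.155  +1.688  -1.042
    284  0.6893   +0.913  -0.456  +2.536  -1.566


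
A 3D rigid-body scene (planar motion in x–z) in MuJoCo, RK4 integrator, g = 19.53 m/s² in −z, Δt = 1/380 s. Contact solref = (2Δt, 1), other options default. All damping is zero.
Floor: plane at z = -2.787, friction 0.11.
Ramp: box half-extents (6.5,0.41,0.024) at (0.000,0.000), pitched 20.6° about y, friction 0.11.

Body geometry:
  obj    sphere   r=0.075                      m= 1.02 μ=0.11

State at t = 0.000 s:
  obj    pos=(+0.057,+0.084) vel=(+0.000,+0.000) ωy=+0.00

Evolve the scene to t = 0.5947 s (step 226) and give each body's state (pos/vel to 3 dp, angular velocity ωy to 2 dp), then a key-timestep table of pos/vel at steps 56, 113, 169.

State at t = 0.5947 s:
  obj    pos=(+0.870,-0.221) vel=(+2.733,-1.027) ωy=+38.91

Key-timestep trajectory:
   step    t(s)  obj.x    obj.z    obj.vx   obj.vz 
     56  0.1474   +0.107  +0.066  +0.677  -0.255
    113  0.2974   +0.260  +0.008  +1.366  -0.514
    169  0.4447   +0.512  -0.087  +2.044  -0.768


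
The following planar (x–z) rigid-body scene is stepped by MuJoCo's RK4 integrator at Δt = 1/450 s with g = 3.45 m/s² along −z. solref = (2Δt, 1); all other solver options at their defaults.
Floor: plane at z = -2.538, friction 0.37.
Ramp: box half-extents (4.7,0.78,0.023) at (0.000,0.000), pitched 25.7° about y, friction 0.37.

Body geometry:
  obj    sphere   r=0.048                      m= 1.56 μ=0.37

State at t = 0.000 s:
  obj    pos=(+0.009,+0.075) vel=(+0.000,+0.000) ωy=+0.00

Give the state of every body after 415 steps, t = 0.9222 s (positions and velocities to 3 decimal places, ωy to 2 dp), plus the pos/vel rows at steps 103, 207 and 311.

State at t = 0.9222 s:
  obj    pos=(+0.418,-0.123) vel=(+0.888,-0.427) ωy=+20.53

Key-timestep trajectory:
   step    t(s)  obj.x    obj.z    obj.vx   obj.vz 
    103  0.2289   +0.034  +0.062  +0.220  -0.106
    207  0.4600   +0.111  +0.025  +0.443  -0.213
    311  0.6911   +0.239  -0.036  +0.666  -0.320


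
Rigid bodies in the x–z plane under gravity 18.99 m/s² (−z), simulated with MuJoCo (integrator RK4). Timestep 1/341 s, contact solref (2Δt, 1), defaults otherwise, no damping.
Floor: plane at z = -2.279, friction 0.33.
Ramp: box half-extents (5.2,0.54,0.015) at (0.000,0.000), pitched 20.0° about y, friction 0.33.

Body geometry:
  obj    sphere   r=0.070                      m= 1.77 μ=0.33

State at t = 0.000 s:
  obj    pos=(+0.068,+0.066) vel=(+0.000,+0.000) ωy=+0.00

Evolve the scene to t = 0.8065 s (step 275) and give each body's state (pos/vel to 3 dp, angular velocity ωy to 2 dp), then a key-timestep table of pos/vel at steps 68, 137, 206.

State at t = 0.8065 s:
  obj    pos=(+1.486,-0.450) vel=(+3.516,-1.280) ωy=+53.44

Key-timestep trajectory:
   step    t(s)  obj.x    obj.z    obj.vx   obj.vz 
     68  0.1994   +0.155  +0.034  +0.869  -0.316
    137  0.4018   +0.420  -0.062  +1.752  -0.638
    206  0.6041   +0.864  -0.224  +2.634  -0.959


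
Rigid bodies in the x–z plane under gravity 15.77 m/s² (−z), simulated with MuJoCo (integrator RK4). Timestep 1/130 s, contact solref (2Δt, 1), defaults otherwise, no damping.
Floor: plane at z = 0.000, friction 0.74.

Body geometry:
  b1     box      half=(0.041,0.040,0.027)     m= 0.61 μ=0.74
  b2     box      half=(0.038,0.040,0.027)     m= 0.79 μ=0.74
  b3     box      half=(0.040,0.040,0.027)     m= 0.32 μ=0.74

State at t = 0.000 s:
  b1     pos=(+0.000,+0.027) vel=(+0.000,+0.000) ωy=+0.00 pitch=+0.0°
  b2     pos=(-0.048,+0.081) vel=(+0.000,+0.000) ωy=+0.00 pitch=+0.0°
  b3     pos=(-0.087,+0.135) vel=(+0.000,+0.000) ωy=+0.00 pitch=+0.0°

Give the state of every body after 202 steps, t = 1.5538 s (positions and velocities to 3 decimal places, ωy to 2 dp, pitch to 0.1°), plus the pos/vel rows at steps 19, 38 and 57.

State at t = 1.5538 s:
  b1     pos=(+0.000,+0.027) vel=(+0.000,+0.000) ωy=+0.00 pitch=+0.0°
  b2     pos=(-0.083,+0.038) vel=(+0.000,+0.000) ωy=+0.00 pitch=-90.0°
  b3     pos=(-0.243,+0.027) vel=(+0.000,+0.000) ωy=+0.00 pitch=+180.0°

Key-timestep trajectory:
   step    t(s)  b1.x    b1.z    b1.vx   b1.vz   b2.x    b2.z    b2.vx   b2.vz   b3.x    b3.z    b3.vx   b3.vz 
     19  0.1462   +0.000  +0.027  +0.000  +0.001   -0.070  +0.058  -0.260  -0.696   -0.143  +0.059  -0.580  -1.426
     38  0.2923   +0.000  +0.027  +0.000  +0.000   -0.088  +0.041  +0.191  -0.097   -0.199  +0.048  -0.173  +0.016
     57  0.4385   +0.000  +0.027  +0.000  +0.000   -0.083  +0.038  +0.005  +0.003   -0.239  +0.031  -0.461  -0.473


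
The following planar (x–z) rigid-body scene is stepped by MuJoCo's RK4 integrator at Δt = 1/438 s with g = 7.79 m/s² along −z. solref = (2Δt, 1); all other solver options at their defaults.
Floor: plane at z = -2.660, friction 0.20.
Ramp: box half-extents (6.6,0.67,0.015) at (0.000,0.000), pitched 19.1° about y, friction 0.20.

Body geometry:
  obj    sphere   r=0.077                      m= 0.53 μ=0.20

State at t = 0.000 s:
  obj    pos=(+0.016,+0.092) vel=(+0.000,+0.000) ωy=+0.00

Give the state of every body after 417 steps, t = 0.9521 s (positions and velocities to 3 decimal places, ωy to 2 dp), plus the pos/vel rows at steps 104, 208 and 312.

State at t = 0.9521 s:
  obj    pos=(+0.796,-0.178) vel=(+1.638,-0.567) ωy=+22.51

Key-timestep trajectory:
   step    t(s)  obj.x    obj.z    obj.vx   obj.vz 
    104  0.2374   +0.064  +0.075  +0.409  -0.141
    208  0.4749   +0.210  +0.025  +0.817  -0.283
    312  0.7123   +0.453  -0.059  +1.226  -0.424


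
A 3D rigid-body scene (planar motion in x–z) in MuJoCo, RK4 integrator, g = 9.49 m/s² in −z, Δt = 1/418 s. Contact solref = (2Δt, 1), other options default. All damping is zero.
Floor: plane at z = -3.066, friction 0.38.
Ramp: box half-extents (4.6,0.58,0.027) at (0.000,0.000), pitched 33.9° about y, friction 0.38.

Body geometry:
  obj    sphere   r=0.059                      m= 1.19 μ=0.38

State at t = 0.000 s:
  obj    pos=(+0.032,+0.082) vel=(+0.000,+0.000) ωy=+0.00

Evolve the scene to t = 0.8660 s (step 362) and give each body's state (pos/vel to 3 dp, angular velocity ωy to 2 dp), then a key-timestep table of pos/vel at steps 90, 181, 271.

State at t = 0.8660 s:
  obj    pos=(+1.209,-0.709) vel=(+2.718,-1.826) ωy=+55.49

Key-timestep trajectory:
   step    t(s)  obj.x    obj.z    obj.vx   obj.vz 
     90  0.2153   +0.105  +0.033  +0.676  -0.454
    181  0.4330   +0.326  -0.116  +1.359  -0.913
    271  0.6483   +0.692  -0.361  +2.035  -1.367


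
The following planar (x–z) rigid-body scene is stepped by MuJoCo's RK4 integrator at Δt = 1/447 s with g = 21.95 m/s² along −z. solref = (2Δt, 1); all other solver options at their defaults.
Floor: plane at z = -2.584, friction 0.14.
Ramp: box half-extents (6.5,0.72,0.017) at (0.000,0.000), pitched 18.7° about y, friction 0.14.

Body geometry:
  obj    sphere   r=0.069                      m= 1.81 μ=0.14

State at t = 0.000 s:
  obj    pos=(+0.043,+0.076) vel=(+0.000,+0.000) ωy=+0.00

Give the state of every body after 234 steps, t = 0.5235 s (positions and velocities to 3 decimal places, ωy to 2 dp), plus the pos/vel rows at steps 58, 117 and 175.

State at t = 0.5235 s:
  obj    pos=(+0.696,-0.145) vel=(+2.493,-0.844) ωy=+38.13

Key-timestep trajectory:
   step    t(s)  obj.x    obj.z    obj.vx   obj.vz 
     58  0.1298   +0.083  +0.063  +0.618  -0.209
    117  0.2617   +0.206  +0.021  +1.246  -0.422
    175  0.3915   +0.408  -0.047  +1.864  -0.631


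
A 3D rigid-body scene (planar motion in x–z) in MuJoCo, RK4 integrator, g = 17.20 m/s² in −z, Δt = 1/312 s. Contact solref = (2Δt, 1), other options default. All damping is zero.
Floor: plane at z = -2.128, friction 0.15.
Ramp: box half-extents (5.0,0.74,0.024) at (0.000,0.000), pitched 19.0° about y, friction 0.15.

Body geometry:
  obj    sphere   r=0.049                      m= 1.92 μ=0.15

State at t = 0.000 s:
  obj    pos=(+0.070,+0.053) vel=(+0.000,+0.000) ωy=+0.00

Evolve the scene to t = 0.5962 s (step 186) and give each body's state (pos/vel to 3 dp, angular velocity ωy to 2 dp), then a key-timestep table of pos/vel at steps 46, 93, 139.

State at t = 0.5962 s:
  obj    pos=(+0.742,-0.178) vel=(+2.255,-0.776) ωy=+48.65

Key-timestep trajectory:
   step    t(s)  obj.x    obj.z    obj.vx   obj.vz 
     46  0.1474   +0.111  +0.039  +0.558  -0.192
     93  0.2981   +0.238  -0.005  +1.128  -0.388
    139  0.4455   +0.445  -0.076  +1.685  -0.580


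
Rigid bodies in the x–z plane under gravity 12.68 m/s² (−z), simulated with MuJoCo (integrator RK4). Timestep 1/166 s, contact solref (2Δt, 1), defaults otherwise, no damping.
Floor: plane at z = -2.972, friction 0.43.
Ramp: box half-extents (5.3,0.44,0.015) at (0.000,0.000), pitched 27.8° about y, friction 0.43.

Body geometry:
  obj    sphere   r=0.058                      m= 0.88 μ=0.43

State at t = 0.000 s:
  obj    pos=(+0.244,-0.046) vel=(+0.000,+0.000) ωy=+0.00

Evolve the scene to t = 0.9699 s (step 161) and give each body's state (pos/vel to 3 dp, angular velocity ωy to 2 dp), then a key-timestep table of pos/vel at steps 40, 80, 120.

State at t = 0.9699 s:
  obj    pos=(+2.001,-0.973) vel=(+3.624,-1.911) ωy=+70.62

Key-timestep trajectory:
   step    t(s)  obj.x    obj.z    obj.vx   obj.vz 
     40  0.2410   +0.353  -0.103  +0.901  -0.475
     80  0.4819   +0.678  -0.275  +1.801  -0.949
    120  0.7229   +1.220  -0.561  +2.701  -1.424


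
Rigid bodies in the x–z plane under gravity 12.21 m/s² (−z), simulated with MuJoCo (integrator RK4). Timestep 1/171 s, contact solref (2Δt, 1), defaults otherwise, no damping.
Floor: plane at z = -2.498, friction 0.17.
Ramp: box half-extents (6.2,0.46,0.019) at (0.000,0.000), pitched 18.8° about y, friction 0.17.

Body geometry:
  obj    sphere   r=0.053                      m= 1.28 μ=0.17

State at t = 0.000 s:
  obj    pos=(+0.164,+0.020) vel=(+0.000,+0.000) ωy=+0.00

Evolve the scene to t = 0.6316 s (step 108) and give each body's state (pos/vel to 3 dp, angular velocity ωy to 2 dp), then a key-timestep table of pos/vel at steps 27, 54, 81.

State at t = 0.6316 s:
  obj    pos=(+0.695,-0.160) vel=(+1.681,-0.572) ωy=+33.48

Key-timestep trajectory:
   step    t(s)  obj.x    obj.z    obj.vx   obj.vz 
     27  0.1579   +0.197  +0.009  +0.420  -0.143
     54  0.3158   +0.297  -0.025  +0.840  -0.286
     81  0.4737   +0.463  -0.081  +1.261  -0.429


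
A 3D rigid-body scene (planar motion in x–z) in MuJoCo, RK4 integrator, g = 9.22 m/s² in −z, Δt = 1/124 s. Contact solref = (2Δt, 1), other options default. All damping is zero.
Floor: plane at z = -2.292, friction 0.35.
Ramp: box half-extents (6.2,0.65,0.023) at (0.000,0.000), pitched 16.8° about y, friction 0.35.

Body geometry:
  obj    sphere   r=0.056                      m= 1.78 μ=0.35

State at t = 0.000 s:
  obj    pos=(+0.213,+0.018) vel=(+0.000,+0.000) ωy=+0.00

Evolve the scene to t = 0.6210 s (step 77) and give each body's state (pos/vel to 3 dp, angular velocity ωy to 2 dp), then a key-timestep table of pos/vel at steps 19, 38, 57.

State at t = 0.6210 s:
  obj    pos=(+0.564,-0.088) vel=(+1.132,-0.342) ωy=+21.10

Key-timestep trajectory:
   step    t(s)  obj.x    obj.z    obj.vx   obj.vz 
     19  0.1532   +0.234  +0.012  +0.279  -0.084
     38  0.3065   +0.299  -0.008  +0.559  -0.169
     57  0.4597   +0.406  -0.040  +0.838  -0.253


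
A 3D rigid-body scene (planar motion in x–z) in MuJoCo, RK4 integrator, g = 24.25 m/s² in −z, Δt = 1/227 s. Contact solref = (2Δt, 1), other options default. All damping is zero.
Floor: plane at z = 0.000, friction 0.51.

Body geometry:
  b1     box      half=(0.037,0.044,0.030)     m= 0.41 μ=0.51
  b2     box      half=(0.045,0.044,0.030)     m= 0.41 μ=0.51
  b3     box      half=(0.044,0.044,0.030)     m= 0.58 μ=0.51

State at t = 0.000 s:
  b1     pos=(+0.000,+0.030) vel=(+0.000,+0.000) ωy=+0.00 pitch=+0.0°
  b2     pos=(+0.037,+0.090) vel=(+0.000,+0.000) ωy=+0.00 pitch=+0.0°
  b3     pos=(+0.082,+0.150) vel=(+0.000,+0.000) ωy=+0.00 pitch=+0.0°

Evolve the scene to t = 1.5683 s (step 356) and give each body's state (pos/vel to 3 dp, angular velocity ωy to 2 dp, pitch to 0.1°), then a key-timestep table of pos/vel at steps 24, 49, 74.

State at t = 1.5683 s:
  b1     pos=(+0.000,+0.030) vel=(+0.000,+0.000) ωy=+0.00 pitch=+0.0°
  b2     pos=(+0.079,+0.045) vel=(+0.000,+0.000) ωy=+0.00 pitch=+90.0°
  b3     pos=(+0.254,+0.030) vel=(+0.000,+0.000) ωy=+0.00 pitch=+180.0°

Key-timestep trajectory:
   step    t(s)  b1.x    b1.z    b1.vx   b1.vz   b2.x    b2.z    b2.vx   b2.vz   b3.x    b3.z    b3.vx   b3.vz 
     24  0.1057   +0.000  +0.030  -0.001  +0.000   +0.053  +0.085  +0.342  -0.208   +0.125  +0.109  +0.703  -1.128
     49  0.2159   +0.000  +0.030  +0.000  +0.000   +0.085  +0.048  -0.056  -0.017   +0.196  +0.052  +0.348  +0.090
     74  0.3260   +0.000  +0.030  +0.000  +0.000   +0.079  +0.045  -0.002  +0.003   +0.236  +0.045  +0.541  -0.333


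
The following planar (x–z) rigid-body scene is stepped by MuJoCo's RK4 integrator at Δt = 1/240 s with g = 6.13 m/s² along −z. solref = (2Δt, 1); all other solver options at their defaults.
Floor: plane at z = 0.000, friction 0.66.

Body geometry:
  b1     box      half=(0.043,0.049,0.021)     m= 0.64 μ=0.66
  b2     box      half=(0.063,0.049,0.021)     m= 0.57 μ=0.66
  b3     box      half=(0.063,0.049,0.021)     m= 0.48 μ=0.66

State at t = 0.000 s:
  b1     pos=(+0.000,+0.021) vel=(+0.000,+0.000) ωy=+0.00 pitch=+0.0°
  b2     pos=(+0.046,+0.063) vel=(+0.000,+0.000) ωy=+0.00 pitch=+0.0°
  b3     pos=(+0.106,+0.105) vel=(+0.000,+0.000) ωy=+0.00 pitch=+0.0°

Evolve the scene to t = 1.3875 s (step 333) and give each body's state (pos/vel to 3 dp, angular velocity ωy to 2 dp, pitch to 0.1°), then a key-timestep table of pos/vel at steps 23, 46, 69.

State at t = 1.3875 s:
  b1     pos=(+0.000,+0.021) vel=(+0.000,+0.000) ωy=+0.00 pitch=+0.0°
  b2     pos=(+0.058,+0.056) vel=(+0.000,+0.000) ωy=-0.01 pitch=+39.3°
  b3     pos=(+0.133,+0.054) vel=(+0.000,+0.000) ωy=+0.00 pitch=+36.0°

Key-timestep trajectory:
   step    t(s)  b1.x    b1.z    b1.vx   b1.vz   b2.x    b2.z    b2.vx   b2.vz   b3.x    b3.z    b3.vx   b3.vz 
     23  0.0958   +0.000  +0.021  +0.000  +0.000   +0.049  +0.062  +0.072  -0.022   +0.115  +0.094  +0.188  -0.257
     46  0.1917   +0.000  +0.021  -0.001  +0.000   +0.059  +0.056  +0.094  -0.008   +0.134  +0.052  -0.018  +0.036
     69  0.2875   +0.000  +0.021  +0.000  +0.000   +0.058  +0.057  +0.008  +0.002   +0.133  +0.054  +0.007  +0.006


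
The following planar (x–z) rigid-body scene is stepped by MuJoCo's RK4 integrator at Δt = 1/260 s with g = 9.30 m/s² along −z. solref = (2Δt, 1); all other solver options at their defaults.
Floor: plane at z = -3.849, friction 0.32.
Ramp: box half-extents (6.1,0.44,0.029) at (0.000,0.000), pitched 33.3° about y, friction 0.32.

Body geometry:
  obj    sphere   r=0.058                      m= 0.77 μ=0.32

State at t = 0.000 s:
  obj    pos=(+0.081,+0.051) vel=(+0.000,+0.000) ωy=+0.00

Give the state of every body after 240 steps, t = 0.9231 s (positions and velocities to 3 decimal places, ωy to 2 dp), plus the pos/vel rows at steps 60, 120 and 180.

State at t = 0.9231 s:
  obj    pos=(+1.380,-0.802) vel=(+2.814,-1.848) ωy=+58.03

Key-timestep trajectory:
   step    t(s)  obj.x    obj.z    obj.vx   obj.vz 
     60  0.2308   +0.162  -0.002  +0.704  -0.462
    120  0.4615   +0.406  -0.162  +1.407  -0.924
    180  0.6923   +0.812  -0.429  +2.110  -1.386


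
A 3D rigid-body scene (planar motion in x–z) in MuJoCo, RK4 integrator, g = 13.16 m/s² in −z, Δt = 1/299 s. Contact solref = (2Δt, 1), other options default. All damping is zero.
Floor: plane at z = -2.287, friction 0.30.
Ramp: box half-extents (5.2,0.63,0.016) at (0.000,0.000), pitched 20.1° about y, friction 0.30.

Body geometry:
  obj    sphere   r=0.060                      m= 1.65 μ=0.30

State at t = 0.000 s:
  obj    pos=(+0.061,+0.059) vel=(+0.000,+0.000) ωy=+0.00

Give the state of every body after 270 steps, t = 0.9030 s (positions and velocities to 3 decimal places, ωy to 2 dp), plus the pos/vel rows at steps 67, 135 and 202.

State at t = 0.9030 s:
  obj    pos=(+1.298,-0.394) vel=(+2.739,-1.003) ωy=+48.61

Key-timestep trajectory:
   step    t(s)  obj.x    obj.z    obj.vx   obj.vz 
     67  0.2241   +0.137  +0.031  +0.680  -0.249
    135  0.4515   +0.370  -0.055  +1.370  -0.501
    202  0.6756   +0.753  -0.195  +2.050  -0.750


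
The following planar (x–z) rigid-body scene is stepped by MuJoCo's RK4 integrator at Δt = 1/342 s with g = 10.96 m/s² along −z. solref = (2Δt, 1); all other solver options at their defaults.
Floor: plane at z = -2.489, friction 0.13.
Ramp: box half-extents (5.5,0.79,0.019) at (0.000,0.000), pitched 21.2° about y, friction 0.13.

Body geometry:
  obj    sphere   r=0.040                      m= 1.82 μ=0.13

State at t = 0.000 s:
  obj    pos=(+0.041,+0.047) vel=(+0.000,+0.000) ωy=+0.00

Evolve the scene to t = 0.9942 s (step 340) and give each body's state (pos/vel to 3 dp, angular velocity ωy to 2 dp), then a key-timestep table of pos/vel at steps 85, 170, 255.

State at t = 0.9942 s:
  obj    pos=(+1.346,-0.459) vel=(+2.624,-1.018) ωy=+70.35

Key-timestep trajectory:
   step    t(s)  obj.x    obj.z    obj.vx   obj.vz 
     85  0.2485   +0.123  +0.016  +0.656  -0.254
    170  0.4971   +0.367  -0.079  +1.312  -0.509
    255  0.7456   +0.775  -0.237  +1.968  -0.763


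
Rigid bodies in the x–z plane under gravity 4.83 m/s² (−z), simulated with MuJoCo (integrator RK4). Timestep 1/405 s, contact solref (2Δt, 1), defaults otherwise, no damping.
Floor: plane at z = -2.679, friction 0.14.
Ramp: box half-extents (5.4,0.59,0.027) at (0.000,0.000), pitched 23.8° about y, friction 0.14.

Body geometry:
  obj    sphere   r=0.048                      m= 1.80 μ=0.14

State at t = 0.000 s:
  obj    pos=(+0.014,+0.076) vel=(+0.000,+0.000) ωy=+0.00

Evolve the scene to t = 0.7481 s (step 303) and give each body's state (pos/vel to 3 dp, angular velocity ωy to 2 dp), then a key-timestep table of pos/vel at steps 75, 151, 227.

State at t = 0.7481 s:
  obj    pos=(+0.371,-0.081) vel=(+0.953,-0.420) ωy=+21.70

Key-timestep trajectory:
   step    t(s)  obj.x    obj.z    obj.vx   obj.vz 
     75  0.1852   +0.036  +0.066  +0.236  -0.104
    151  0.3728   +0.103  +0.037  +0.475  -0.210
    227  0.5605   +0.214  -0.012  +0.714  -0.315


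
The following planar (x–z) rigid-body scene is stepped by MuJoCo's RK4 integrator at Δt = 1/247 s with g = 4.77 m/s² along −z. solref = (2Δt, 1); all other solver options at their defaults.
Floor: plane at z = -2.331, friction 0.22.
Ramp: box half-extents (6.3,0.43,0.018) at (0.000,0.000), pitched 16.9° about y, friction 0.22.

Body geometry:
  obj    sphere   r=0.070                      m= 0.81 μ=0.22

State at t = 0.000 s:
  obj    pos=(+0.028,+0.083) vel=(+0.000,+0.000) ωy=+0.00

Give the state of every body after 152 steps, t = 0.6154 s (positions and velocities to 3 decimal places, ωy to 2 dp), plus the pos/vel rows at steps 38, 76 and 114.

State at t = 0.6154 s:
  obj    pos=(+0.208,+0.029) vel=(+0.583,-0.177) ωy=+8.71

Key-timestep trajectory:
   step    t(s)  obj.x    obj.z    obj.vx   obj.vz 
     38  0.1538   +0.039  +0.080  +0.146  -0.044
     76  0.3077   +0.073  +0.070  +0.292  -0.089
    114  0.4615   +0.129  +0.053  +0.437  -0.133


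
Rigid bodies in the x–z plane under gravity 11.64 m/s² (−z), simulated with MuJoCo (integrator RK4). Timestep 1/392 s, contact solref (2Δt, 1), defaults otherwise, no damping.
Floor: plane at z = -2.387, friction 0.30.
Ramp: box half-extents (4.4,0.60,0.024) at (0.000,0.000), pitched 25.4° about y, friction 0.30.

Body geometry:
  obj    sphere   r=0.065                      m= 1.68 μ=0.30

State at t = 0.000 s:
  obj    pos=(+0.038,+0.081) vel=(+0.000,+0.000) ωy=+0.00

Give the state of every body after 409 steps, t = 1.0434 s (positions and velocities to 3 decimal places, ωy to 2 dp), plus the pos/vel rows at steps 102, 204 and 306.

State at t = 1.0434 s:
  obj    pos=(+1.791,-0.752) vel=(+3.361,-1.596) ωy=+57.24

Key-timestep trajectory:
   step    t(s)  obj.x    obj.z    obj.vx   obj.vz 
    102  0.2602   +0.147  +0.029  +0.838  -0.398
    204  0.5204   +0.474  -0.127  +1.677  -0.796
    306  0.7806   +1.019  -0.386  +2.515  -1.194


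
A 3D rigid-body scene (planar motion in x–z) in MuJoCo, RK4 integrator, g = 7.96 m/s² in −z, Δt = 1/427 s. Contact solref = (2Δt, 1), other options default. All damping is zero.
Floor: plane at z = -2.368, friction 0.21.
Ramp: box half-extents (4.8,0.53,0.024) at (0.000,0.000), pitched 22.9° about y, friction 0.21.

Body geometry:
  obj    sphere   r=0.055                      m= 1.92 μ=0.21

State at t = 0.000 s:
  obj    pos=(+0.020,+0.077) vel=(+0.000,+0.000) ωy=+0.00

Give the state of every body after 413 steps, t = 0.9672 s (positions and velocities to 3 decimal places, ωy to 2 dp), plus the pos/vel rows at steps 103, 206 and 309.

State at t = 0.9672 s:
  obj    pos=(+0.973,-0.325) vel=(+1.971,-0.833) ωy=+38.90

Key-timestep trajectory:
   step    t(s)  obj.x    obj.z    obj.vx   obj.vz 
    103  0.2412   +0.079  +0.052  +0.492  -0.208
    206  0.4824   +0.257  -0.023  +0.983  -0.415
    309  0.7237   +0.554  -0.148  +1.475  -0.623


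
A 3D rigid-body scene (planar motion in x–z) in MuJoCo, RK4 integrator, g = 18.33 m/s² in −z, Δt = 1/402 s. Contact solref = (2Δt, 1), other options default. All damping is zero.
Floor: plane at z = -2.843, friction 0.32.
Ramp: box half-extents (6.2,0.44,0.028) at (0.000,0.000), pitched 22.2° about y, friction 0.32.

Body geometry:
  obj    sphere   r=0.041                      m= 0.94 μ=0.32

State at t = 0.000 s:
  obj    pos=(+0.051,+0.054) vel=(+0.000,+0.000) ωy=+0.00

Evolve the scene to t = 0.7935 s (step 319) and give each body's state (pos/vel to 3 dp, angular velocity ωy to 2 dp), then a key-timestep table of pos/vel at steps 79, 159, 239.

State at t = 0.7935 s:
  obj    pos=(+1.493,-0.535) vel=(+3.635,-1.483) ωy=+95.74

Key-timestep trajectory:
   step    t(s)  obj.x    obj.z    obj.vx   obj.vz 
     79  0.1965   +0.139  +0.018  +0.900  -0.367
    159  0.3955   +0.409  -0.092  +1.812  -0.739
    239  0.5945   +0.860  -0.277  +2.723  -1.111


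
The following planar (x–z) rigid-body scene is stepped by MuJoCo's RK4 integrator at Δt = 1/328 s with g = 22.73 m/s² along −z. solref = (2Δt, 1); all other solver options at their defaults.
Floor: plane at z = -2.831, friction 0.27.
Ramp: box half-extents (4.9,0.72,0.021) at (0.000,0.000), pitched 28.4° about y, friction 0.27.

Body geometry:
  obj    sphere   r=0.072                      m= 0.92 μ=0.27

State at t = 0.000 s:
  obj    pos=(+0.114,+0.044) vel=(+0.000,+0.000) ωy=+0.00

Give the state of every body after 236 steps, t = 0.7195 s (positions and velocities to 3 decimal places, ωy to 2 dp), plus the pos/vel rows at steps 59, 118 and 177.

State at t = 0.7195 s:
  obj    pos=(+1.873,-0.907) vel=(+4.888,-2.643) ωy=+77.16

Key-timestep trajectory:
   step    t(s)  obj.x    obj.z    obj.vx   obj.vz 
     59  0.1799   +0.224  -0.015  +1.222  -0.661
    118  0.3598   +0.554  -0.194  +2.444  -1.321
    177  0.5396   +1.103  -0.491  +3.666  -1.982
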